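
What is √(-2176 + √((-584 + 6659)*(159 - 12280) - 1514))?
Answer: √(-2176 + I*√73636589) ≈ 57.779 + 74.259*I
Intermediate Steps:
√(-2176 + √((-584 + 6659)*(159 - 12280) - 1514)) = √(-2176 + √(6075*(-12121) - 1514)) = √(-2176 + √(-73635075 - 1514)) = √(-2176 + √(-73636589)) = √(-2176 + I*√73636589)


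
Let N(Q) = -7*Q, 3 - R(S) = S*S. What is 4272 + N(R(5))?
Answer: 4426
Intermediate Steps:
R(S) = 3 - S² (R(S) = 3 - S*S = 3 - S²)
4272 + N(R(5)) = 4272 - 7*(3 - 1*5²) = 4272 - 7*(3 - 1*25) = 4272 - 7*(3 - 25) = 4272 - 7*(-22) = 4272 + 154 = 4426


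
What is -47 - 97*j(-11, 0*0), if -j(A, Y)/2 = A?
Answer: -2181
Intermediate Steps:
j(A, Y) = -2*A
-47 - 97*j(-11, 0*0) = -47 - (-194)*(-11) = -47 - 97*22 = -47 - 2134 = -2181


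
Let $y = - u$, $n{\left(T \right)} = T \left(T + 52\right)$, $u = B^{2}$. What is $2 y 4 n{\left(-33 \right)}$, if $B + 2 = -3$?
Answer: $125400$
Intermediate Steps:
$B = -5$ ($B = -2 - 3 = -5$)
$u = 25$ ($u = \left(-5\right)^{2} = 25$)
$n{\left(T \right)} = T \left(52 + T\right)$
$y = -25$ ($y = \left(-1\right) 25 = -25$)
$2 y 4 n{\left(-33 \right)} = 2 \left(-25\right) 4 \left(- 33 \left(52 - 33\right)\right) = \left(-50\right) 4 \left(\left(-33\right) 19\right) = \left(-200\right) \left(-627\right) = 125400$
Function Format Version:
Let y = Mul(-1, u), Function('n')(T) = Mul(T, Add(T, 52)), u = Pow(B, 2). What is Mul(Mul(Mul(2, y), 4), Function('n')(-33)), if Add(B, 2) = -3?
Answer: 125400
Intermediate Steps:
B = -5 (B = Add(-2, -3) = -5)
u = 25 (u = Pow(-5, 2) = 25)
Function('n')(T) = Mul(T, Add(52, T))
y = -25 (y = Mul(-1, 25) = -25)
Mul(Mul(Mul(2, y), 4), Function('n')(-33)) = Mul(Mul(Mul(2, -25), 4), Mul(-33, Add(52, -33))) = Mul(Mul(-50, 4), Mul(-33, 19)) = Mul(-200, -627) = 125400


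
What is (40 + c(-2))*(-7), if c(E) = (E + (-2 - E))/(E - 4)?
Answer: -847/3 ≈ -282.33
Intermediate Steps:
c(E) = -2/(-4 + E)
(40 + c(-2))*(-7) = (40 - 2/(-4 - 2))*(-7) = (40 - 2/(-6))*(-7) = (40 - 2*(-1/6))*(-7) = (40 + 1/3)*(-7) = (121/3)*(-7) = -847/3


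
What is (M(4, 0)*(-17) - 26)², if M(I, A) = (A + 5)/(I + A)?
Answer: 35721/16 ≈ 2232.6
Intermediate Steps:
M(I, A) = (5 + A)/(A + I)
(M(4, 0)*(-17) - 26)² = (((5 + 0)/(0 + 4))*(-17) - 26)² = ((5/4)*(-17) - 26)² = (-85/4 - 26)² = (-189/4)² = 35721/16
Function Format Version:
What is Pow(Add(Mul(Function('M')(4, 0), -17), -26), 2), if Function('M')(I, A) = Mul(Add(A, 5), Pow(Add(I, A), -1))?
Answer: Rational(35721, 16) ≈ 2232.6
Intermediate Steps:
Function('M')(I, A) = Mul(Pow(Add(A, I), -1), Add(5, A)) (Function('M')(I, A) = Mul(Add(5, A), Pow(Add(A, I), -1)) = Mul(Pow(Add(A, I), -1), Add(5, A)))
Pow(Add(Mul(Function('M')(4, 0), -17), -26), 2) = Pow(Add(Mul(Mul(Pow(Add(0, 4), -1), Add(5, 0)), -17), -26), 2) = Pow(Add(Mul(Mul(Pow(4, -1), 5), -17), -26), 2) = Pow(Add(Mul(Mul(Rational(1, 4), 5), -17), -26), 2) = Pow(Add(Mul(Rational(5, 4), -17), -26), 2) = Pow(Add(Rational(-85, 4), -26), 2) = Pow(Rational(-189, 4), 2) = Rational(35721, 16)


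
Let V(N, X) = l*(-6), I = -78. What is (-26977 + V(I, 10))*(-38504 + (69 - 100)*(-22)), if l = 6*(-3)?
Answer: 1016239318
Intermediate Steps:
l = -18
V(N, X) = 108 (V(N, X) = -18*(-6) = 108)
(-26977 + V(I, 10))*(-38504 + (69 - 100)*(-22)) = (-26977 + 108)*(-38504 + (69 - 100)*(-22)) = -26869*(-38504 - 31*(-22)) = -26869*(-38504 + 682) = -26869*(-37822) = 1016239318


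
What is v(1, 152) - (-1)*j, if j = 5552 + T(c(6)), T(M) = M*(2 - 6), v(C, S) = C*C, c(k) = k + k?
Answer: 5505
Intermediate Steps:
c(k) = 2*k
v(C, S) = C**2
T(M) = -4*M (T(M) = M*(-4) = -4*M)
j = 5504 (j = 5552 - 8*6 = 5552 - 4*12 = 5552 - 48 = 5504)
v(1, 152) - (-1)*j = 1**2 - (-1)*5504 = 1 - 1*(-5504) = 1 + 5504 = 5505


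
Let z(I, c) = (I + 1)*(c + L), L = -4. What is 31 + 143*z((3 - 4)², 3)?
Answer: -255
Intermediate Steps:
z(I, c) = (1 + I)*(-4 + c) (z(I, c) = (I + 1)*(c - 4) = (1 + I)*(-4 + c))
31 + 143*z((3 - 4)², 3) = 31 + 143*(-4 + 3 - 4*(3 - 4)² + (3 - 4)²*3) = 31 + 143*(-4 + 3 - 4*(-1)² + (-1)²*3) = 31 + 143*(-4 + 3 - 4*1 + 1*3) = 31 + 143*(-4 + 3 - 4 + 3) = 31 + 143*(-2) = 31 - 286 = -255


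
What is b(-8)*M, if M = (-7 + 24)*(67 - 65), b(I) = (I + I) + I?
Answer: -816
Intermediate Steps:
b(I) = 3*I (b(I) = 2*I + I = 3*I)
M = 34 (M = 17*2 = 34)
b(-8)*M = (3*(-8))*34 = -24*34 = -816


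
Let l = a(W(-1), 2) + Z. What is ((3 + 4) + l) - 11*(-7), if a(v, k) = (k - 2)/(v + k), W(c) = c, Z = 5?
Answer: 89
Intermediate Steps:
a(v, k) = (-2 + k)/(k + v)
l = 5 (l = (-2 + 2)/(2 - 1) + 5 = 0/1 + 5 = 1*0 + 5 = 0 + 5 = 5)
((3 + 4) + l) - 11*(-7) = ((3 + 4) + 5) - 11*(-7) = (7 + 5) + 77 = 12 + 77 = 89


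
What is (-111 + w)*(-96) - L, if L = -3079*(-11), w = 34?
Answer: -26477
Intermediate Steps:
L = 33869
(-111 + w)*(-96) - L = (-111 + 34)*(-96) - 1*33869 = -77*(-96) - 33869 = 7392 - 33869 = -26477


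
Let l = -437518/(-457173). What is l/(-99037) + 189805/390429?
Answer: 318282896785429/654721125465927 ≈ 0.48614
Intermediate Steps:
l = 437518/457173 (l = -437518*(-1/457173) = 437518/457173 ≈ 0.95701)
l/(-99037) + 189805/390429 = (437518/457173)/(-99037) + 189805/390429 = (437518/457173)*(-1/99037) + 189805*(1/390429) = -437518/45277042401 + 189805/390429 = 318282896785429/654721125465927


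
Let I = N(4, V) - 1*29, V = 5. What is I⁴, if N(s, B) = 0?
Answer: 707281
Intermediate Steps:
I = -29 (I = 0 - 1*29 = 0 - 29 = -29)
I⁴ = (-29)⁴ = 707281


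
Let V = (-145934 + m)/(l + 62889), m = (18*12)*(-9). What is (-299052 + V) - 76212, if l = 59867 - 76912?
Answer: -8601875347/22922 ≈ -3.7527e+5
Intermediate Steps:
l = -17045
m = -1944 (m = 216*(-9) = -1944)
V = -73939/22922 (V = (-145934 - 1944)/(-17045 + 62889) = -147878/45844 = -147878*1/45844 = -73939/22922 ≈ -3.2257)
(-299052 + V) - 76212 = (-299052 - 73939/22922) - 76212 = -6854943883/22922 - 76212 = -8601875347/22922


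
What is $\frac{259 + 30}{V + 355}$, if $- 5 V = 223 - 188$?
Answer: $\frac{289}{348} \approx 0.83046$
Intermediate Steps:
$V = -7$ ($V = - \frac{223 - 188}{5} = \left(- \frac{1}{5}\right) 35 = -7$)
$\frac{259 + 30}{V + 355} = \frac{259 + 30}{-7 + 355} = \frac{289}{348}$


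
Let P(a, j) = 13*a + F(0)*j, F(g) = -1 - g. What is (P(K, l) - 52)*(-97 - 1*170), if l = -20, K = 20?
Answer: -60876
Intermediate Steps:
P(a, j) = -j + 13*a (P(a, j) = 13*a + (-1 - 1*0)*j = 13*a + (-1 + 0)*j = 13*a - j = -j + 13*a)
(P(K, l) - 52)*(-97 - 1*170) = ((-1*(-20) + 13*20) - 52)*(-97 - 1*170) = ((20 + 260) - 52)*(-97 - 170) = (280 - 52)*(-267) = 228*(-267) = -60876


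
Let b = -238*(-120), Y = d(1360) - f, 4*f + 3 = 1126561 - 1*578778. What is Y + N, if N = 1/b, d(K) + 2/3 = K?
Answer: -3872326639/28560 ≈ -1.3559e+5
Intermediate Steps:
f = 136945 (f = -¾ + (1126561 - 1*578778)/4 = -¾ + (1126561 - 578778)/4 = -¾ + (¼)*547783 = -¾ + 547783/4 = 136945)
d(K) = -⅔ + K
Y = -406757/3 (Y = (-⅔ + 1360) - 1*136945 = 4078/3 - 136945 = -406757/3 ≈ -1.3559e+5)
b = 28560
N = 1/28560 ≈ 3.5014e-5
Y + N = -406757/3 + 1/28560 = -3872326639/28560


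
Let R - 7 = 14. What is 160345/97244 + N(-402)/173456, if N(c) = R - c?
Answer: 6963484133/4216888816 ≈ 1.6513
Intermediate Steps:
R = 21 (R = 7 + 14 = 21)
N(c) = 21 - c
160345/97244 + N(-402)/173456 = 160345/97244 + (21 - 1*(-402))/173456 = 160345*(1/97244) + (21 + 402)*(1/173456) = 160345/97244 + 423*(1/173456) = 160345/97244 + 423/173456 = 6963484133/4216888816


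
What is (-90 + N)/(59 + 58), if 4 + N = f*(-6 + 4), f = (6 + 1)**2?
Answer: -64/39 ≈ -1.6410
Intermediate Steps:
f = 49 (f = 7**2 = 49)
N = -102 (N = -4 + 49*(-6 + 4) = -4 + 49*(-2) = -4 - 98 = -102)
(-90 + N)/(59 + 58) = (-90 - 102)/(59 + 58) = -192/117 = -192*1/117 = -64/39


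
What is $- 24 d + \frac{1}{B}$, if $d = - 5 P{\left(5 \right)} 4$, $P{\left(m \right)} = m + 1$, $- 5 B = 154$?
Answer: $\frac{443515}{154} \approx 2880.0$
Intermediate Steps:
$B = - \frac{154}{5}$ ($B = \left(- \frac{1}{5}\right) 154 = - \frac{154}{5} \approx -30.8$)
$P{\left(m \right)} = 1 + m$
$d = -120$ ($d = - 5 \left(1 + 5\right) 4 = \left(-5\right) 6 \cdot 4 = \left(-30\right) 4 = -120$)
$- 24 d + \frac{1}{B} = \left(-24\right) \left(-120\right) + \frac{1}{- \frac{154}{5}} = 2880 - \frac{5}{154} = \frac{443515}{154}$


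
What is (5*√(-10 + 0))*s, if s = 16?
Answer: 80*I*√10 ≈ 252.98*I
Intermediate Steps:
(5*√(-10 + 0))*s = (5*√(-10 + 0))*16 = (5*√(-10))*16 = (5*(I*√10))*16 = (5*I*√10)*16 = 80*I*√10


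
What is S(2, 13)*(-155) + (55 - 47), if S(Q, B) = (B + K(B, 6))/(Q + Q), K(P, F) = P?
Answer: -1999/2 ≈ -999.50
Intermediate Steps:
S(Q, B) = B/Q (S(Q, B) = (B + B)/(Q + Q) = (2*B)/((2*Q)) = (2*B)*(1/(2*Q)) = B/Q)
S(2, 13)*(-155) + (55 - 47) = (13/2)*(-155) + (55 - 47) = (13*(1/2))*(-155) + 8 = (13/2)*(-155) + 8 = -2015/2 + 8 = -1999/2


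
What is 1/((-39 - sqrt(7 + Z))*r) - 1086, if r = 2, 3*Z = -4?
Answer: -9874029/9092 + sqrt(51)/9092 ≈ -1086.0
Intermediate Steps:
Z = -4/3 (Z = (1/3)*(-4) = -4/3 ≈ -1.3333)
1/((-39 - sqrt(7 + Z))*r) - 1086 = 1/((-39 - sqrt(7 - 4/3))*2) - 1086 = 1/((-39 - sqrt(17/3))*2) - 1086 = 1/((-39 - sqrt(51)/3)*2) - 1086 = 1/(-78 - 2*sqrt(51)/3) - 1086 = -1086 + 1/(-78 - 2*sqrt(51)/3)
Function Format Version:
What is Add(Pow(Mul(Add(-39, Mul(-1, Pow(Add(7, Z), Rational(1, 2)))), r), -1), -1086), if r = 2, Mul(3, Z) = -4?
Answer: Add(Rational(-9874029, 9092), Mul(Rational(1, 9092), Pow(51, Rational(1, 2)))) ≈ -1086.0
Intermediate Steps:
Z = Rational(-4, 3) (Z = Mul(Rational(1, 3), -4) = Rational(-4, 3) ≈ -1.3333)
Add(Pow(Mul(Add(-39, Mul(-1, Pow(Add(7, Z), Rational(1, 2)))), r), -1), -1086) = Add(Pow(Mul(Add(-39, Mul(-1, Pow(Add(7, Rational(-4, 3)), Rational(1, 2)))), 2), -1), -1086) = Add(Pow(Mul(Add(-39, Mul(-1, Pow(Rational(17, 3), Rational(1, 2)))), 2), -1), -1086) = Add(Pow(Mul(Add(-39, Mul(-1, Mul(Rational(1, 3), Pow(51, Rational(1, 2))))), 2), -1), -1086) = Add(Pow(Mul(Add(-39, Mul(Rational(-1, 3), Pow(51, Rational(1, 2)))), 2), -1), -1086) = Add(Pow(Add(-78, Mul(Rational(-2, 3), Pow(51, Rational(1, 2)))), -1), -1086) = Add(-1086, Pow(Add(-78, Mul(Rational(-2, 3), Pow(51, Rational(1, 2)))), -1))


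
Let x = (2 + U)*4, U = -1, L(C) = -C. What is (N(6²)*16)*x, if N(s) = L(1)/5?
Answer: -64/5 ≈ -12.800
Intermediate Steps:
N(s) = -⅕ (N(s) = (-1*1)/5 = (⅕)*(-1) = -⅕)
x = 4 (x = (2 - 1)*4 = 1*4 = 4)
(N(6²)*16)*x = -⅕*16*4 = -16/5*4 = -64/5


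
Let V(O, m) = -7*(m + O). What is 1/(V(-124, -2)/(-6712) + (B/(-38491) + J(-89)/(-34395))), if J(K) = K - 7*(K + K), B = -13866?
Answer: 4443001503420/867251721203 ≈ 5.1231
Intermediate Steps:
V(O, m) = -7*O - 7*m (V(O, m) = -7*(O + m) = -7*O - 7*m)
J(K) = -13*K (J(K) = K - 14*K = -13*K)
1/(V(-124, -2)/(-6712) + (B/(-38491) + J(-89)/(-34395))) = 1/((-7*(-124) - 7*(-2))/(-6712) + (-13866/(-38491) - 13*(-89)/(-34395))) = 1/((868 + 14)*(-1/6712) + (-13866*(-1/38491) + 1157*(-1/34395))) = 1/(882*(-1/6712) + (13866/38491 - 1157/34395)) = 1/(-441/3356 + 432386983/1323897945) = 1/(867251721203/4443001503420) = 4443001503420/867251721203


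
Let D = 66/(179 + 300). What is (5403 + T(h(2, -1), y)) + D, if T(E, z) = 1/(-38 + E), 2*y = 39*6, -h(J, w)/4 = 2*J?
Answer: 139757083/25866 ≈ 5403.1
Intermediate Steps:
h(J, w) = -8*J
D = 66/479 ≈ 0.13779
y = 117 (y = (39*6)/2 = (½)*234 = 117)
(5403 + T(h(2, -1), y)) + D = (5403 + 1/(-38 - 8*2)) + 66/479 = (5403 + 1/(-38 - 16)) + 66/479 = (5403 + 1/(-54)) + 66/479 = (5403 - 1/54) + 66/479 = 291761/54 + 66/479 = 139757083/25866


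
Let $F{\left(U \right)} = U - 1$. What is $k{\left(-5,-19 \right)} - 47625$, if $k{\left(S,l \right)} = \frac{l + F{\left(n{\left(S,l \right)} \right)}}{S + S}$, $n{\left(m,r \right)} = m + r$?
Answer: $- \frac{238103}{5} \approx -47621.0$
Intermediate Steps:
$F{\left(U \right)} = -1 + U$ ($F{\left(U \right)} = U - 1 = -1 + U$)
$k{\left(S,l \right)} = \frac{-1 + S + 2 l}{2 S}$ ($k{\left(S,l \right)} = \frac{l - \left(1 - S - l\right)}{S + S} = \frac{l + \left(-1 + S + l\right)}{2 S} = \left(-1 + S + 2 l\right) \frac{1}{2 S} = \frac{-1 + S + 2 l}{2 S}$)
$k{\left(-5,-19 \right)} - 47625 = \frac{-1 - 5 + 2 \left(-19\right)}{2 \left(-5\right)} - 47625 = \frac{1}{2} \left(- \frac{1}{5}\right) \left(-1 - 5 - 38\right) - 47625 = \frac{1}{2} \left(- \frac{1}{5}\right) \left(-44\right) - 47625 = \frac{22}{5} - 47625 = - \frac{238103}{5}$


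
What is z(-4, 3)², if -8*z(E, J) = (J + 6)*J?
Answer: 729/64 ≈ 11.391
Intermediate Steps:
z(E, J) = -J*(6 + J)/8 (z(E, J) = -(J + 6)*J/8 = -(6 + J)*J/8 = -J*(6 + J)/8)
z(-4, 3)² = (-⅛*3*(6 + 3))² = (-⅛*3*9)² = (-27/8)² = 729/64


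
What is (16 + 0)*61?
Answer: 976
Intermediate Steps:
(16 + 0)*61 = 16*61 = 976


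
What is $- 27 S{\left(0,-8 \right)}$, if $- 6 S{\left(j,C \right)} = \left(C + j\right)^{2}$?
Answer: $288$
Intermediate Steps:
$S{\left(j,C \right)} = - \frac{\left(C + j\right)^{2}}{6}$
$- 27 S{\left(0,-8 \right)} = - 27 \left(- \frac{\left(-8 + 0\right)^{2}}{6}\right) = - 27 \left(- \frac{\left(-8\right)^{2}}{6}\right) = - 27 \left(\left(- \frac{1}{6}\right) 64\right) = \left(-27\right) \left(- \frac{32}{3}\right) = 288$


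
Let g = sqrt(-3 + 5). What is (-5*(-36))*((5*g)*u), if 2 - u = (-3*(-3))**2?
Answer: -71100*sqrt(2) ≈ -1.0055e+5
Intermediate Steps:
g = sqrt(2) ≈ 1.4142
u = -79 (u = 2 - (-3*(-3))**2 = 2 - 1*9**2 = 2 - 1*81 = 2 - 81 = -79)
(-5*(-36))*((5*g)*u) = (-5*(-36))*((5*sqrt(2))*(-79)) = 180*(-395*sqrt(2)) = -71100*sqrt(2)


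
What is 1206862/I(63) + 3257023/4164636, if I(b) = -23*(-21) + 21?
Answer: 14963638309/6246954 ≈ 2395.3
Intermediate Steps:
I(b) = 504 (I(b) = 483 + 21 = 504)
1206862/I(63) + 3257023/4164636 = 1206862/504 + 3257023/4164636 = 1206862*(1/504) + 3257023*(1/4164636) = 603431/252 + 465289/594948 = 14963638309/6246954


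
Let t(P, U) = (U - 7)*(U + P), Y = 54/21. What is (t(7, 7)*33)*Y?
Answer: 0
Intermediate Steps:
Y = 18/7 (Y = 54*(1/21) = 18/7 ≈ 2.5714)
t(P, U) = (-7 + U)*(P + U)
(t(7, 7)*33)*Y = ((7² - 7*7 - 7*7 + 7*7)*33)*(18/7) = ((49 - 49 - 49 + 49)*33)*(18/7) = (0*33)*(18/7) = 0*(18/7) = 0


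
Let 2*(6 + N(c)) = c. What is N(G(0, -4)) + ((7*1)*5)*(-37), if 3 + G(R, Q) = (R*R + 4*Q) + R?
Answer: -2621/2 ≈ -1310.5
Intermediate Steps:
G(R, Q) = -3 + R + R**2 + 4*Q (G(R, Q) = -3 + ((R*R + 4*Q) + R) = -3 + ((R**2 + 4*Q) + R) = -3 + (R + R**2 + 4*Q) = -3 + R + R**2 + 4*Q)
N(c) = -6 + c/2
N(G(0, -4)) + ((7*1)*5)*(-37) = (-6 + (-3 + 0 + 0**2 + 4*(-4))/2) + ((7*1)*5)*(-37) = (-6 + (-3 + 0 + 0 - 16)/2) + (7*5)*(-37) = (-6 + (1/2)*(-19)) + 35*(-37) = (-6 - 19/2) - 1295 = -31/2 - 1295 = -2621/2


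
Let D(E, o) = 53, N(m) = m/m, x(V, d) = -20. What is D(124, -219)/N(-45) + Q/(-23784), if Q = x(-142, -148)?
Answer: 315143/5946 ≈ 53.001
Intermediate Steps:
N(m) = 1
Q = -20
D(124, -219)/N(-45) + Q/(-23784) = 53/1 - 20/(-23784) = 53*1 - 20*(-1/23784) = 53 + 5/5946 = 315143/5946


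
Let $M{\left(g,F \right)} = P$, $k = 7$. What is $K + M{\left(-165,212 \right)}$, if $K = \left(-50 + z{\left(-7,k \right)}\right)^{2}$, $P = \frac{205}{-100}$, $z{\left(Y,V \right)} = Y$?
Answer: $\frac{64939}{20} \approx 3246.9$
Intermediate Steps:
$P = - \frac{41}{20}$ ($P = 205 \left(- \frac{1}{100}\right) = - \frac{41}{20} \approx -2.05$)
$K = 3249$ ($K = \left(-50 - 7\right)^{2} = \left(-57\right)^{2} = 3249$)
$M{\left(g,F \right)} = - \frac{41}{20}$
$K + M{\left(-165,212 \right)} = 3249 - \frac{41}{20} = \frac{64939}{20}$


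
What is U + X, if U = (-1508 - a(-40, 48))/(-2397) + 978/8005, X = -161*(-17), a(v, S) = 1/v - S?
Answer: 420252370487/153503880 ≈ 2737.7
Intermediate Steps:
X = 2737
U = 112250927/153503880 (U = (-1508 - (1/(-40) - 1*48))/(-2397) + 978/8005 = (-1508 - (-1/40 - 48))*(-1/2397) + 978*(1/8005) = (-1508 - 1*(-1921/40))*(-1/2397) + 978/8005 = (-1508 + 1921/40)*(-1/2397) + 978/8005 = -58399/40*(-1/2397) + 978/8005 = 58399/95880 + 978/8005 = 112250927/153503880 ≈ 0.73126)
U + X = 112250927/153503880 + 2737 = 420252370487/153503880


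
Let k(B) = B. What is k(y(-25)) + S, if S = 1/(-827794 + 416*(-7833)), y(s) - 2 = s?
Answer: -93985407/4086322 ≈ -23.000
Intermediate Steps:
y(s) = 2 + s
S = -1/4086322 (S = 1/(-827794 - 3258528) = 1/(-4086322) = -1/4086322 ≈ -2.4472e-7)
k(y(-25)) + S = (2 - 25) - 1/4086322 = -23 - 1/4086322 = -93985407/4086322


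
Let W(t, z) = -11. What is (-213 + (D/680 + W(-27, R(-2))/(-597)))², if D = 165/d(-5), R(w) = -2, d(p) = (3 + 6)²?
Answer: 24220513568206921/533963409984 ≈ 45360.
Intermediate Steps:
d(p) = 81 (d(p) = 9² = 81)
D = 55/27 (D = 165/81 = 165*(1/81) = 55/27 ≈ 2.0370)
(-213 + (D/680 + W(-27, R(-2))/(-597)))² = (-213 + ((55/27)/680 - 11/(-597)))² = (-213 + ((55/27)*(1/680) - 11*(-1/597)))² = (-213 + (11/3672 + 11/597))² = (-213 + 15653/730728)² = (-155629411/730728)² = 24220513568206921/533963409984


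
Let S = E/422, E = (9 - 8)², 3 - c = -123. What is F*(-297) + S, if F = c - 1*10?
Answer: -14538743/422 ≈ -34452.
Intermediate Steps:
c = 126 (c = 3 - 1*(-123) = 3 + 123 = 126)
E = 1 (E = 1² = 1)
S = 1/422 ≈ 0.0023697
F = 116 (F = 126 - 1*10 = 126 - 10 = 116)
F*(-297) + S = 116*(-297) + 1/422 = -34452 + 1/422 = -14538743/422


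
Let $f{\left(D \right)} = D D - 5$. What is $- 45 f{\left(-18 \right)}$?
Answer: $-14355$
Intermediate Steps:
$f{\left(D \right)} = -5 + D^{2}$ ($f{\left(D \right)} = D^{2} - 5 = -5 + D^{2}$)
$- 45 f{\left(-18 \right)} = - 45 \left(-5 + \left(-18\right)^{2}\right) = - 45 \left(-5 + 324\right) = \left(-45\right) 319 = -14355$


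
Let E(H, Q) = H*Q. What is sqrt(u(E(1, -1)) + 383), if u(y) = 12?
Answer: sqrt(395) ≈ 19.875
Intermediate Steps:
sqrt(u(E(1, -1)) + 383) = sqrt(12 + 383) = sqrt(395)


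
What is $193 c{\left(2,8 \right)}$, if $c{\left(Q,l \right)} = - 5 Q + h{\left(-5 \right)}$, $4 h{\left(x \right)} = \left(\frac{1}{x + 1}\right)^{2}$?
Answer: $- \frac{123327}{64} \approx -1927.0$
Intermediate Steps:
$h{\left(x \right)} = \frac{1}{4 \left(1 + x\right)^{2}}$ ($h{\left(x \right)} = \frac{\left(\frac{1}{x + 1}\right)^{2}}{4} = \frac{\left(\frac{1}{1 + x}\right)^{2}}{4} = \frac{1}{4 \left(1 + x\right)^{2}}$)
$c{\left(Q,l \right)} = \frac{1}{64} - 5 Q$ ($c{\left(Q,l \right)} = - 5 Q + \frac{1}{4 \left(1 - 5\right)^{2}} = - 5 Q + \frac{1}{4 \cdot 16} = - 5 Q + \frac{1}{4} \cdot \frac{1}{16} = - 5 Q + \frac{1}{64} = \frac{1}{64} - 5 Q$)
$193 c{\left(2,8 \right)} = 193 \left(\frac{1}{64} - 10\right) = 193 \left(- \frac{639}{64}\right) = - \frac{123327}{64}$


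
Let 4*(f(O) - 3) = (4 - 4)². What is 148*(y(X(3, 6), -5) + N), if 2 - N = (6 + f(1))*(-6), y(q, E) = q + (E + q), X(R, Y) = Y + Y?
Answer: 11100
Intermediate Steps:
f(O) = 3 (f(O) = 3 + (4 - 4)²/4 = 3 + (¼)*0² = 3 + (¼)*0 = 3 + 0 = 3)
X(R, Y) = 2*Y
y(q, E) = E + 2*q
N = 56 (N = 2 - (6 + 3)*(-6) = 2 - 9*(-6) = 2 - 1*(-54) = 2 + 54 = 56)
148*(y(X(3, 6), -5) + N) = 148*((-5 + 2*(2*6)) + 56) = 148*((-5 + 2*12) + 56) = 148*((-5 + 24) + 56) = 148*(19 + 56) = 148*75 = 11100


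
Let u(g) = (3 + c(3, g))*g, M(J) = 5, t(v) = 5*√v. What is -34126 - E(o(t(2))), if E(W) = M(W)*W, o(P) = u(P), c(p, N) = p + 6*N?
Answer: -35626 - 150*√2 ≈ -35838.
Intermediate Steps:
u(g) = g*(6 + 6*g) (u(g) = (3 + (3 + 6*g))*g = (6 + 6*g)*g = g*(6 + 6*g))
o(P) = 6*P*(1 + P)
E(W) = 5*W
-34126 - E(o(t(2))) = -34126 - 5*6*(5*√2)*(1 + 5*√2) = -34126 - 5*30*√2*(1 + 5*√2) = -34126 - 150*√2*(1 + 5*√2)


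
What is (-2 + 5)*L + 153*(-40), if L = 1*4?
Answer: -6108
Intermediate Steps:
L = 4
(-2 + 5)*L + 153*(-40) = (-2 + 5)*4 + 153*(-40) = 3*4 - 6120 = 12 - 6120 = -6108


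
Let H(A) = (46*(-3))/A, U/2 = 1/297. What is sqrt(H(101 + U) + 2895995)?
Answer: sqrt(2606220513656981)/29999 ≈ 1701.8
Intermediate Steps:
U = 2/297 ≈ 0.0067340
H(A) = -138/A
sqrt(H(101 + U) + 2895995) = sqrt(-138/(101 + 2/297) + 2895995) = sqrt(-138/29999/297 + 2895995) = sqrt(-138*297/29999 + 2895995) = sqrt(-40986/29999 + 2895995) = sqrt(86876913019/29999) = sqrt(2606220513656981)/29999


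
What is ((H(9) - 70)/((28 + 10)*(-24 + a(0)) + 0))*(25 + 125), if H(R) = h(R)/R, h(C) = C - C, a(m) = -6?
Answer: 175/19 ≈ 9.2105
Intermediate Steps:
h(C) = 0
H(R) = 0 (H(R) = 0/R = 0)
((H(9) - 70)/((28 + 10)*(-24 + a(0)) + 0))*(25 + 125) = ((0 - 70)/((28 + 10)*(-24 - 6) + 0))*(25 + 125) = -70/(38*(-30) + 0)*150 = -70/(-1140 + 0)*150 = -70/(-1140)*150 = -70*(-1/1140)*150 = (7/114)*150 = 175/19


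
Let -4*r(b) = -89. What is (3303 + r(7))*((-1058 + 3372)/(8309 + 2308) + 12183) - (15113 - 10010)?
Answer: 1720257327521/42468 ≈ 4.0507e+7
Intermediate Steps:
r(b) = 89/4 (r(b) = -¼*(-89) = 89/4)
(3303 + r(7))*((-1058 + 3372)/(8309 + 2308) + 12183) - (15113 - 10010) = (3303 + 89/4)*((-1058 + 3372)/(8309 + 2308) + 12183) - (15113 - 10010) = 13301*(2314/10617 + 12183)/4 - 1*5103 = 13301*(2314*(1/10617) + 12183)/4 - 5103 = 13301*(2314/10617 + 12183)/4 - 5103 = (13301/4)*(129349225/10617) - 5103 = 1720474041725/42468 - 5103 = 1720257327521/42468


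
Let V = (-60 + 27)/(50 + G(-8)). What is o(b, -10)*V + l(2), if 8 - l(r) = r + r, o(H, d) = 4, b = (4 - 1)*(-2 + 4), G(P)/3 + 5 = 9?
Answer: 58/31 ≈ 1.8710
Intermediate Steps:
G(P) = 12 (G(P) = -15 + 3*9 = -15 + 27 = 12)
b = 6 (b = 3*2 = 6)
l(r) = 8 - 2*r (l(r) = 8 - (r + r) = 8 - 2*r)
V = -33/62 (V = (-60 + 27)/(50 + 12) = -33/62 ≈ -0.53226)
o(b, -10)*V + l(2) = 4*(-33/62) + (8 - 2*2) = -66/31 + (8 - 4) = -66/31 + 4 = 58/31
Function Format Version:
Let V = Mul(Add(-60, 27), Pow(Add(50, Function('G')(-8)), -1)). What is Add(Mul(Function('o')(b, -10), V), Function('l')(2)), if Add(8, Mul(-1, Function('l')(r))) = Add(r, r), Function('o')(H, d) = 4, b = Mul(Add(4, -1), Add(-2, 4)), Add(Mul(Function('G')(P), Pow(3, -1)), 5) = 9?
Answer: Rational(58, 31) ≈ 1.8710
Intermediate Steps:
Function('G')(P) = 12 (Function('G')(P) = Add(-15, Mul(3, 9)) = Add(-15, 27) = 12)
b = 6 (b = Mul(3, 2) = 6)
Function('l')(r) = Add(8, Mul(-2, r)) (Function('l')(r) = Add(8, Mul(-1, Add(r, r))) = Add(8, Mul(-1, Mul(2, r))) = Add(8, Mul(-2, r)))
V = Rational(-33, 62) (V = Mul(Add(-60, 27), Pow(Add(50, 12), -1)) = Mul(-33, Pow(62, -1)) = Mul(-33, Rational(1, 62)) = Rational(-33, 62) ≈ -0.53226)
Add(Mul(Function('o')(b, -10), V), Function('l')(2)) = Add(Mul(4, Rational(-33, 62)), Add(8, Mul(-2, 2))) = Add(Rational(-66, 31), Add(8, -4)) = Add(Rational(-66, 31), 4) = Rational(58, 31)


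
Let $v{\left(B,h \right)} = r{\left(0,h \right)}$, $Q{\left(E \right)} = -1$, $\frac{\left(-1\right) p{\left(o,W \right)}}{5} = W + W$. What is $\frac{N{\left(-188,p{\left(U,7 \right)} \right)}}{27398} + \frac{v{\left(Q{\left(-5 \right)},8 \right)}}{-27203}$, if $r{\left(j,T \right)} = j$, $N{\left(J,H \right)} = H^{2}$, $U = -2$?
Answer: $\frac{350}{1957} \approx 0.17885$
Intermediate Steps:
$p{\left(o,W \right)} = - 10 W$ ($p{\left(o,W \right)} = - 5 \left(W + W\right) = - 5 \cdot 2 W = - 10 W$)
$v{\left(B,h \right)} = 0$
$\frac{N{\left(-188,p{\left(U,7 \right)} \right)}}{27398} + \frac{v{\left(Q{\left(-5 \right)},8 \right)}}{-27203} = \frac{\left(\left(-10\right) 7\right)^{2}}{27398} + \frac{0}{-27203} = \left(-70\right)^{2} \cdot \frac{1}{27398} + 0 \left(- \frac{1}{27203}\right) = 4900 \cdot \frac{1}{27398} + 0 = \frac{350}{1957} + 0 = \frac{350}{1957}$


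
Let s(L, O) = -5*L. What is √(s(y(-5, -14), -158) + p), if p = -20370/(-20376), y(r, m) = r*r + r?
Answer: I*√285438045/1698 ≈ 9.9499*I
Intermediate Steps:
y(r, m) = r + r² (y(r, m) = r² + r = r + r²)
p = 3395/3396 (p = -20370*(-1/20376) = 3395/3396 ≈ 0.99971)
√(s(y(-5, -14), -158) + p) = √(-(-25)*(1 - 5) + 3395/3396) = √(-(-25)*(-4) + 3395/3396) = √(-5*20 + 3395/3396) = √(-100 + 3395/3396) = √(-336205/3396) = I*√285438045/1698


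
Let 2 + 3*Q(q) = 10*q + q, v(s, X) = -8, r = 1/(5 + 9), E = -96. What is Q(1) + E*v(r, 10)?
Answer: 771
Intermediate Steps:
r = 1/14 ≈ 0.071429
Q(q) = -⅔ + 11*q/3 (Q(q) = -⅔ + (10*q + q)/3 = -⅔ + (11*q)/3 = -⅔ + 11*q/3)
Q(1) + E*v(r, 10) = (-⅔ + (11/3)*1) - 96*(-8) = (-⅔ + 11/3) + 768 = 3 + 768 = 771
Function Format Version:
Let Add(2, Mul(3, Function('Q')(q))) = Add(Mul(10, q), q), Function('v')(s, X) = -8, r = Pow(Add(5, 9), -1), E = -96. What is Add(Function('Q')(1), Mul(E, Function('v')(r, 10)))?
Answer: 771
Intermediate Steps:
r = Rational(1, 14) (r = Pow(14, -1) = Rational(1, 14) ≈ 0.071429)
Function('Q')(q) = Add(Rational(-2, 3), Mul(Rational(11, 3), q)) (Function('Q')(q) = Add(Rational(-2, 3), Mul(Rational(1, 3), Add(Mul(10, q), q))) = Add(Rational(-2, 3), Mul(Rational(1, 3), Mul(11, q))) = Add(Rational(-2, 3), Mul(Rational(11, 3), q)))
Add(Function('Q')(1), Mul(E, Function('v')(r, 10))) = Add(Add(Rational(-2, 3), Mul(Rational(11, 3), 1)), Mul(-96, -8)) = Add(Add(Rational(-2, 3), Rational(11, 3)), 768) = Add(3, 768) = 771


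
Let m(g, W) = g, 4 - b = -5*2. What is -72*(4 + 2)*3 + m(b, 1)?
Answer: -1282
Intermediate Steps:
b = 14 (b = 4 - (-5)*2 = 4 - 1*(-10) = 4 + 10 = 14)
-72*(4 + 2)*3 + m(b, 1) = -72*(4 + 2)*3 + 14 = -432*3 + 14 = -72*18 + 14 = -1296 + 14 = -1282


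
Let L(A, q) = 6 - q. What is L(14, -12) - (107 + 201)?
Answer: -290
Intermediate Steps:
L(14, -12) - (107 + 201) = (6 - 1*(-12)) - (107 + 201) = (6 + 12) - 1*308 = 18 - 308 = -290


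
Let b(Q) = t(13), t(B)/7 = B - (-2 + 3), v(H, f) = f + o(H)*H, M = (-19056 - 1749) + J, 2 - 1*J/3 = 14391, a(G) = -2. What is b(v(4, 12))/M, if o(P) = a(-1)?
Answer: -7/5331 ≈ -0.0013131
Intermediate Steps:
J = -43167 (J = 6 - 3*14391 = 6 - 43173 = -43167)
o(P) = -2
M = -63972 (M = (-19056 - 1749) - 43167 = -20805 - 43167 = -63972)
v(H, f) = f - 2*H
t(B) = -7 + 7*B (t(B) = 7*(B - (-2 + 3)) = 7*(B - 1*1) = 7*(B - 1) = 7*(-1 + B) = -7 + 7*B)
b(Q) = 84 (b(Q) = -7 + 7*13 = -7 + 91 = 84)
b(v(4, 12))/M = 84/(-63972) = 84*(-1/63972) = -7/5331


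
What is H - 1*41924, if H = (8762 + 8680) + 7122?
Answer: -17360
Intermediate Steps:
H = 24564 (H = 17442 + 7122 = 24564)
H - 1*41924 = 24564 - 1*41924 = 24564 - 41924 = -17360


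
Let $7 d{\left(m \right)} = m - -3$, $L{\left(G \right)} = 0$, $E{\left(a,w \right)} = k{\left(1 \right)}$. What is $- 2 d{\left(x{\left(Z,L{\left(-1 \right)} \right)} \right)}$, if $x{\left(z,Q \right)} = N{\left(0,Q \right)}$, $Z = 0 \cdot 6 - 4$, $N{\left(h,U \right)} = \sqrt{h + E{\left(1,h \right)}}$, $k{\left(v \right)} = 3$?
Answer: $- \frac{6}{7} - \frac{2 \sqrt{3}}{7} \approx -1.352$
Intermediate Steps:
$E{\left(a,w \right)} = 3$
$N{\left(h,U \right)} = \sqrt{3 + h}$ ($N{\left(h,U \right)} = \sqrt{h + 3} = \sqrt{3 + h}$)
$Z = -4$ ($Z = 0 - 4 = -4$)
$x{\left(z,Q \right)} = \sqrt{3}$ ($x{\left(z,Q \right)} = \sqrt{3 + 0} = \sqrt{3}$)
$d{\left(m \right)} = \frac{3}{7} + \frac{m}{7}$ ($d{\left(m \right)} = \frac{m - -3}{7} = \frac{m + 3}{7} = \frac{3 + m}{7} = \frac{3}{7} + \frac{m}{7}$)
$- 2 d{\left(x{\left(Z,L{\left(-1 \right)} \right)} \right)} = - 2 \left(\frac{3}{7} + \frac{\sqrt{3}}{7}\right) = - \frac{6}{7} - \frac{2 \sqrt{3}}{7}$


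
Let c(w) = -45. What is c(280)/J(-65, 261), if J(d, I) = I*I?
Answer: -5/7569 ≈ -0.00066059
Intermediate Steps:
J(d, I) = I²
c(280)/J(-65, 261) = -45/(261²) = -45/68121 = -45*1/68121 = -5/7569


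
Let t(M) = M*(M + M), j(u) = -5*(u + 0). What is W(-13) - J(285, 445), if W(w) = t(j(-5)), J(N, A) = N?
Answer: 965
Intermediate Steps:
j(u) = -5*u
t(M) = 2*M² (t(M) = M*(2*M) = 2*M²)
W(w) = 1250 (W(w) = 2*(-5*(-5))² = 2*25² = 2*625 = 1250)
W(-13) - J(285, 445) = 1250 - 1*285 = 1250 - 285 = 965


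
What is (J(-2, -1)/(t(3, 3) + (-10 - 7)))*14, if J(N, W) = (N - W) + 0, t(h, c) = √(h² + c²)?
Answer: 238/271 + 42*√2/271 ≈ 1.0974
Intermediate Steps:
t(h, c) = √(c² + h²)
J(N, W) = N - W
(J(-2, -1)/(t(3, 3) + (-10 - 7)))*14 = ((-2 - 1*(-1))/(√(3² + 3²) + (-10 - 7)))*14 = ((-2 + 1)/(√(9 + 9) - 17))*14 = (-1/(√18 - 17))*14 = (-1/(3*√2 - 17))*14 = (-1/(-17 + 3*√2))*14 = -1/(-17 + 3*√2)*14 = -14/(-17 + 3*√2)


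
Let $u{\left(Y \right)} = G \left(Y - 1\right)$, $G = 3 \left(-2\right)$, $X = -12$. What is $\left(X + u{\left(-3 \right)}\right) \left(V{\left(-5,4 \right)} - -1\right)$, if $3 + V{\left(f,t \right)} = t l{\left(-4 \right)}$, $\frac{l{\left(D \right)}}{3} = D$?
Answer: $-600$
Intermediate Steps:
$G = -6$
$l{\left(D \right)} = 3 D$
$V{\left(f,t \right)} = -3 - 12 t$ ($V{\left(f,t \right)} = -3 + t 3 \left(-4\right) = -3 + t \left(-12\right) = -3 - 12 t$)
$u{\left(Y \right)} = 6 - 6 Y$ ($u{\left(Y \right)} = - 6 \left(Y - 1\right) = - 6 \left(-1 + Y\right) = 6 - 6 Y$)
$\left(X + u{\left(-3 \right)}\right) \left(V{\left(-5,4 \right)} - -1\right) = \left(-12 + \left(6 - -18\right)\right) \left(\left(-3 - 48\right) - -1\right) = \left(-12 + \left(6 + 18\right)\right) \left(\left(-3 - 48\right) + 1\right) = \left(-12 + 24\right) \left(-51 + 1\right) = 12 \left(-50\right) = -600$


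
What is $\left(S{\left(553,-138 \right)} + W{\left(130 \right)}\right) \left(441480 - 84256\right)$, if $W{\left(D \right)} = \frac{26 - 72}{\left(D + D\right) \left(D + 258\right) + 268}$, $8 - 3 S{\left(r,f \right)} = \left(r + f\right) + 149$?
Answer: $- \frac{558047652484}{8429} \approx -6.6206 \cdot 10^{7}$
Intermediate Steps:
$S{\left(r,f \right)} = -47 - \frac{f}{3} - \frac{r}{3}$ ($S{\left(r,f \right)} = \frac{8}{3} - \frac{\left(r + f\right) + 149}{3} = \frac{8}{3} - \frac{\left(f + r\right) + 149}{3} = \frac{8}{3} - \frac{149 + f + r}{3} = \frac{8}{3} - \left(\frac{149}{3} + \frac{f}{3} + \frac{r}{3}\right) = -47 - \frac{f}{3} - \frac{r}{3}$)
$W{\left(D \right)} = - \frac{46}{268 + 2 D \left(258 + D\right)}$ ($W{\left(D \right)} = - \frac{46}{2 D \left(258 + D\right) + 268} = - \frac{46}{268 + 2 D \left(258 + D\right)}$)
$\left(S{\left(553,-138 \right)} + W{\left(130 \right)}\right) \left(441480 - 84256\right) = \left(\left(-47 - -46 - \frac{553}{3}\right) - \frac{23}{134 + 130^{2} + 258 \cdot 130}\right) \left(441480 - 84256\right) = \left(\left(-47 + 46 - \frac{553}{3}\right) - \frac{23}{134 + 16900 + 33540}\right) 357224 = \left(- \frac{556}{3} - \frac{23}{50574}\right) 357224 = \left(- \frac{3124357}{16858}\right) 357224 = - \frac{558047652484}{8429}$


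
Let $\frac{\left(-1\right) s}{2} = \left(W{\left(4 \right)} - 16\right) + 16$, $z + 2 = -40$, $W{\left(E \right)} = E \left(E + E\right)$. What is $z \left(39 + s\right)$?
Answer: $1050$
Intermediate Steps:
$W{\left(E \right)} = 2 E^{2}$ ($W{\left(E \right)} = E 2 E = 2 E^{2}$)
$z = -42$ ($z = -2 - 40 = -42$)
$s = -64$ ($s = - 2 \left(\left(2 \cdot 4^{2} - 16\right) + 16\right) = - 2 \left(\left(2 \cdot 16 - 16\right) + 16\right) = - 2 \left(\left(32 - 16\right) + 16\right) = - 2 \left(16 + 16\right) = \left(-2\right) 32 = -64$)
$z \left(39 + s\right) = - 42 \left(39 - 64\right) = \left(-42\right) \left(-25\right) = 1050$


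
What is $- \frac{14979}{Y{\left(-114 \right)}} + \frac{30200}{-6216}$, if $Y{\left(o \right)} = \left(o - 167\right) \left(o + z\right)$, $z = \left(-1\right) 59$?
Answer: $- \frac{195152758}{37772301} \approx -5.1666$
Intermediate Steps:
$z = -59$
$Y{\left(o \right)} = \left(-167 + o\right) \left(-59 + o\right)$ ($Y{\left(o \right)} = \left(o - 167\right) \left(o - 59\right) = \left(-167 + o\right) \left(-59 + o\right)$)
$- \frac{14979}{Y{\left(-114 \right)}} + \frac{30200}{-6216} = - \frac{14979}{9853 + \left(-114\right)^{2} - -25764} + \frac{30200}{-6216} = - \frac{14979}{9853 + 12996 + 25764} + 30200 \left(- \frac{1}{6216}\right) = - \frac{14979}{48613} - \frac{3775}{777} = - \frac{195152758}{37772301}$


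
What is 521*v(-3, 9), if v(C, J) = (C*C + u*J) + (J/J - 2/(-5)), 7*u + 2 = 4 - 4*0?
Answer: 236534/35 ≈ 6758.1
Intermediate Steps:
u = 2/7 (u = -2/7 + (4 - 4*0)/7 = -2/7 + (4 + 0)/7 = -2/7 + (1/7)*4 = -2/7 + 4/7 = 2/7 ≈ 0.28571)
v(C, J) = 7/5 + C**2 + 2*J/7 (v(C, J) = (C*C + 2*J/7) + (J/J - 2/(-5)) = (C**2 + 2*J/7) + (1 - 2*(-1/5)) = (C**2 + 2*J/7) + (1 + 2/5) = (C**2 + 2*J/7) + 7/5 = 7/5 + C**2 + 2*J/7)
521*v(-3, 9) = 521*(7/5 + (-3)**2 + (2/7)*9) = 521*(7/5 + 9 + 18/7) = 521*(454/35) = 236534/35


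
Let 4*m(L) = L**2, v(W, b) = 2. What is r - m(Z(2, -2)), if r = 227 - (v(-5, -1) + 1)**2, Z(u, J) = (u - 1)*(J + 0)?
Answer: 217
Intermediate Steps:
Z(u, J) = J*(-1 + u) (Z(u, J) = (-1 + u)*J = J*(-1 + u))
m(L) = L**2/4
r = 218 (r = 227 - (2 + 1)**2 = 227 - 1*3**2 = 227 - 1*9 = 227 - 9 = 218)
r - m(Z(2, -2)) = 218 - (-2*(-1 + 2))**2/4 = 218 - (-2*1)**2/4 = 218 - (-2)**2/4 = 218 - 4/4 = 218 - 1*1 = 218 - 1 = 217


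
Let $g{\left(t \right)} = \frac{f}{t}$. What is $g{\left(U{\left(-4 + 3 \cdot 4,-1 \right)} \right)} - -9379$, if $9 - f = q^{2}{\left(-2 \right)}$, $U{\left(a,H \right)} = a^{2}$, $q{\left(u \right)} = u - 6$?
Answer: $\frac{600201}{64} \approx 9378.1$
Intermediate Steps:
$q{\left(u \right)} = -6 + u$ ($q{\left(u \right)} = u - 6 = -6 + u$)
$f = -55$ ($f = 9 - \left(-6 - 2\right)^{2} = 9 - \left(-8\right)^{2} = 9 - 64 = -55$)
$g{\left(t \right)} = - \frac{55}{t}$
$g{\left(U{\left(-4 + 3 \cdot 4,-1 \right)} \right)} - -9379 = - \frac{55}{\left(-4 + 3 \cdot 4\right)^{2}} - -9379 = - \frac{55}{\left(-4 + 12\right)^{2}} + 9379 = - \frac{55}{8^{2}} + 9379 = - \frac{55}{64} + 9379 = \frac{600201}{64}$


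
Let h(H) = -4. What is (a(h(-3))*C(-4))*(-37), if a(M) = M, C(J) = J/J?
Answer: 148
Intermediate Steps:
C(J) = 1
(a(h(-3))*C(-4))*(-37) = -4*1*(-37) = -4*(-37) = 148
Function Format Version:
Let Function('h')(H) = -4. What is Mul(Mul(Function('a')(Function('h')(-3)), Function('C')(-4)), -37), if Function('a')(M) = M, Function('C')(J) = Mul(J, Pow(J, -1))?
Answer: 148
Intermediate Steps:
Function('C')(J) = 1
Mul(Mul(Function('a')(Function('h')(-3)), Function('C')(-4)), -37) = Mul(Mul(-4, 1), -37) = Mul(-4, -37) = 148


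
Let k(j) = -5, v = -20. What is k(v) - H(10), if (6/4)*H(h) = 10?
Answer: -35/3 ≈ -11.667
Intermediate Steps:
H(h) = 20/3 (H(h) = (⅔)*10 = 20/3)
k(v) - H(10) = -5 - 1*20/3 = -5 - 20/3 = -35/3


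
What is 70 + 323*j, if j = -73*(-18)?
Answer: 424492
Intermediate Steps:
j = 1314
70 + 323*j = 70 + 323*1314 = 70 + 424422 = 424492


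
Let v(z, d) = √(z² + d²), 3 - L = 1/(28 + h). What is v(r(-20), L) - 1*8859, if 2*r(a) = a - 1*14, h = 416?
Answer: -8859 + √58743865/444 ≈ -8841.7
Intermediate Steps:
L = 1331/444 (L = 3 - 1/(28 + 416) = 3 - 1/444 = 1331/444 ≈ 2.9977)
r(a) = -7 + a/2 (r(a) = (a - 1*14)/2 = (a - 14)/2 = (-14 + a)/2 = -7 + a/2)
v(z, d) = √(d² + z²)
v(r(-20), L) - 1*8859 = √((1331/444)² + (-7 + (½)*(-20))²) - 1*8859 = √(1771561/197136 + (-7 - 10)²) - 8859 = √(1771561/197136 + (-17)²) - 8859 = √(1771561/197136 + 289) - 8859 = √(58743865/197136) - 8859 = √58743865/444 - 8859 = -8859 + √58743865/444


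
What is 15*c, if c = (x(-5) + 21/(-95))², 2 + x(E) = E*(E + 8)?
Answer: 8029488/1805 ≈ 4448.5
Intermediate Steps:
x(E) = -2 + E*(8 + E) (x(E) = -2 + E*(E + 8) = -2 + E*(8 + E))
c = 2676496/9025 (c = ((-2 + (-5)² + 8*(-5)) + 21/(-95))² = ((-2 + 25 - 40) + 21*(-1/95))² = (-17 - 21/95)² = (-1636/95)² = 2676496/9025 ≈ 296.56)
15*c = 15*(2676496/9025) = 8029488/1805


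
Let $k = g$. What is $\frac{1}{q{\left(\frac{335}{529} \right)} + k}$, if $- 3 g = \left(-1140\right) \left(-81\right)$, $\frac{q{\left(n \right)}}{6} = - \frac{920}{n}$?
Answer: $- \frac{67}{2646276} \approx -2.5319 \cdot 10^{-5}$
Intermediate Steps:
$q{\left(n \right)} = - \frac{5520}{n}$ ($q{\left(n \right)} = 6 \left(- \frac{920}{n}\right) = - \frac{5520}{n}$)
$g = -30780$ ($g = - \frac{\left(-1140\right) \left(-81\right)}{3} = \left(- \frac{1}{3}\right) 92340 = -30780$)
$k = -30780$
$\frac{1}{q{\left(\frac{335}{529} \right)} + k} = \frac{1}{- \frac{5520}{335 \cdot \frac{1}{529}} - 30780} = \frac{1}{- \frac{5520}{\frac{335}{529}} - 30780} = \frac{1}{\left(-5520\right) \frac{529}{335} - 30780} = \frac{1}{- \frac{584016}{67} - 30780} = \frac{1}{- \frac{2646276}{67}} = - \frac{67}{2646276}$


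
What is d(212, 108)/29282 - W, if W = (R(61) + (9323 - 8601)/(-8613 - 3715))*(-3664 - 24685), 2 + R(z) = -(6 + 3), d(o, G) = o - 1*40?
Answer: -28292408203881/90247124 ≈ -3.1350e+5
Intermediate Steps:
d(o, G) = -40 + o (d(o, G) = o - 40 = -40 + o)
R(z) = -11 (R(z) = -2 - (6 + 3) = -2 - 1*9 = -2 - 9 = -11)
W = 1932409585/6164 (W = (-11 + (9323 - 8601)/(-8613 - 3715))*(-3664 - 24685) = (-11 + 722/(-12328))*(-28349) = (-11 + 722*(-1/12328))*(-28349) = (-11 - 361/6164)*(-28349) = -68165/6164*(-28349) = 1932409585/6164 ≈ 3.1350e+5)
d(212, 108)/29282 - W = (-40 + 212)/29282 - 1*1932409585/6164 = 172*(1/29282) - 1932409585/6164 = 86/14641 - 1932409585/6164 = -28292408203881/90247124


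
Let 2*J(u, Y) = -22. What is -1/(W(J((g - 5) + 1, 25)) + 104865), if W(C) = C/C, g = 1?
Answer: -1/104866 ≈ -9.5360e-6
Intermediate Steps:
J(u, Y) = -11 (J(u, Y) = (1/2)*(-22) = -11)
W(C) = 1
-1/(W(J((g - 5) + 1, 25)) + 104865) = -1/(1 + 104865) = -1/104866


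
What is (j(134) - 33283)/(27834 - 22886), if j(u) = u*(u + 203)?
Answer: 11875/4948 ≈ 2.4000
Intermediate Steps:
j(u) = u*(203 + u)
(j(134) - 33283)/(27834 - 22886) = (134*(203 + 134) - 33283)/(27834 - 22886) = (134*337 - 33283)/4948 = (45158 - 33283)*(1/4948) = 11875*(1/4948) = 11875/4948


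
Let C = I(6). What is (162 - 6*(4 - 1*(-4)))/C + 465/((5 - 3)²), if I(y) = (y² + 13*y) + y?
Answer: 586/5 ≈ 117.20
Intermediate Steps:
I(y) = y² + 14*y
C = 120 (C = 6*(14 + 6) = 6*20 = 120)
(162 - 6*(4 - 1*(-4)))/C + 465/((5 - 3)²) = (162 - 6*(4 - 1*(-4)))/120 + 465/((5 - 3)²) = (162 - 6*(4 + 4))*(1/120) + 465/(2²) = (162 - 6*8)*(1/120) + 465/4 = (162 - 1*48)*(1/120) + 465*(¼) = (162 - 48)*(1/120) + 465/4 = 114*(1/120) + 465/4 = 19/20 + 465/4 = 586/5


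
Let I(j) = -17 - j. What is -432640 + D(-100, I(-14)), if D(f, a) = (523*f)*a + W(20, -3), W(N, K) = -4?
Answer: -275744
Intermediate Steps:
D(f, a) = -4 + 523*a*f (D(f, a) = (523*f)*a - 4 = 523*a*f - 4 = -4 + 523*a*f)
-432640 + D(-100, I(-14)) = -432640 + (-4 + 523*(-17 - 1*(-14))*(-100)) = -432640 + (-4 + 523*(-17 + 14)*(-100)) = -432640 + (-4 + 523*(-3)*(-100)) = -432640 + (-4 + 156900) = -432640 + 156896 = -275744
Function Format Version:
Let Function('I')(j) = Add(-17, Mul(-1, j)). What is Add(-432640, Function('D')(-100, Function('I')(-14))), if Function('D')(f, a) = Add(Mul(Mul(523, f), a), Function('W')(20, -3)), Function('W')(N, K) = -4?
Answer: -275744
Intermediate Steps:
Function('D')(f, a) = Add(-4, Mul(523, a, f)) (Function('D')(f, a) = Add(Mul(Mul(523, f), a), -4) = Add(Mul(523, a, f), -4) = Add(-4, Mul(523, a, f)))
Add(-432640, Function('D')(-100, Function('I')(-14))) = Add(-432640, Add(-4, Mul(523, Add(-17, Mul(-1, -14)), -100))) = Add(-432640, Add(-4, Mul(523, Add(-17, 14), -100))) = Add(-432640, Add(-4, Mul(523, -3, -100))) = Add(-432640, Add(-4, 156900)) = Add(-432640, 156896) = -275744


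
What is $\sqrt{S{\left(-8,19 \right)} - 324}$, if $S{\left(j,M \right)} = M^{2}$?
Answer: $\sqrt{37} \approx 6.0828$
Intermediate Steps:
$\sqrt{S{\left(-8,19 \right)} - 324} = \sqrt{19^{2} - 324} = \sqrt{361 - 324} = \sqrt{37}$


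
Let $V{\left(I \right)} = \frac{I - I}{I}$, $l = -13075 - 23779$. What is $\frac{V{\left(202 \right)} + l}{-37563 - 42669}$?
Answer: $\frac{18427}{40116} \approx 0.45934$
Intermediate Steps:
$l = -36854$ ($l = -13075 - 23779 = -36854$)
$V{\left(I \right)} = 0$ ($V{\left(I \right)} = \frac{0}{I} = 0$)
$\frac{V{\left(202 \right)} + l}{-37563 - 42669} = \frac{0 - 36854}{-37563 - 42669} = - \frac{36854}{-80232} = \left(-36854\right) \left(- \frac{1}{80232}\right) = \frac{18427}{40116}$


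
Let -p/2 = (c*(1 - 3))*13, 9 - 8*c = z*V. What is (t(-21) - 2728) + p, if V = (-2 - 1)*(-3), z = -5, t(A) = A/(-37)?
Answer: -87928/37 ≈ -2376.4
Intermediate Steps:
t(A) = -A/37 (t(A) = A*(-1/37) = -A/37)
V = 9 (V = -3*(-3) = 9)
c = 27/4 (c = 9/8 - (-5)*9/8 = 9/8 - ⅛*(-45) = 9/8 + 45/8 = 27/4 ≈ 6.7500)
p = 351 (p = -2*27*(1 - 3)/4*13 = -2*(27/4)*(-2)*13 = -(-27)*13 = -2*(-351/2) = 351)
(t(-21) - 2728) + p = (-1/37*(-21) - 2728) + 351 = (21/37 - 2728) + 351 = -100915/37 + 351 = -87928/37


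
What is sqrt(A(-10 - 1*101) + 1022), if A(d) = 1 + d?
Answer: 4*sqrt(57) ≈ 30.199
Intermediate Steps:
sqrt(A(-10 - 1*101) + 1022) = sqrt((1 + (-10 - 1*101)) + 1022) = sqrt((1 + (-10 - 101)) + 1022) = sqrt((1 - 111) + 1022) = sqrt(-110 + 1022) = sqrt(912) = 4*sqrt(57)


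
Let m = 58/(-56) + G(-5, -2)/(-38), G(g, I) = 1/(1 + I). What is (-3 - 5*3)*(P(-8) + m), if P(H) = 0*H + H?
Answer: 43137/266 ≈ 162.17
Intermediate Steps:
P(H) = H (P(H) = 0 + H = H)
m = -537/532 (m = 58/(-56) + 1/((1 - 2)*(-38)) = 58*(-1/56) - 1/38/(-1) = -29/28 - 1*(-1/38) = -29/28 + 1/38 = -537/532 ≈ -1.0094)
(-3 - 5*3)*(P(-8) + m) = (-3 - 5*3)*(-8 - 537/532) = (-3 - 15)*(-4793/532) = -18*(-4793/532) = 43137/266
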